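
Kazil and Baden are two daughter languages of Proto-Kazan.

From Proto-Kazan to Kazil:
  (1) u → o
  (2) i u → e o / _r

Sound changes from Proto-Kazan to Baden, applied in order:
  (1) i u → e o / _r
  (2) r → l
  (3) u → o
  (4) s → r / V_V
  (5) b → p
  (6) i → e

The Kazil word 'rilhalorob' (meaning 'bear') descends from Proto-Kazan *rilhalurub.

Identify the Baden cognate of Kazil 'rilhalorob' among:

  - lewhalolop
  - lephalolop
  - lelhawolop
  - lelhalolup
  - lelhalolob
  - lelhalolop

lelhalolop

Baden: start from *rilhalurub.
  rule 1 (pre-rhotic lowering): rilhalurub → rilhalorub
  rule 2 (unconditioned shift): rilhalorub → lilhalolub
  rule 3 (vowel merger): lilhalolub → lilhalolob
  rule 4: no change — lilhalolob
  rule 5 (unconditioned shift): lilhalolob → lilhalolop
  rule 6 (vowel merger): lilhalolop → lelhalolop
  ⇒ Baden lelhalolop
Among the options, 'lelhalolop' alone shows every Baden change applied in order.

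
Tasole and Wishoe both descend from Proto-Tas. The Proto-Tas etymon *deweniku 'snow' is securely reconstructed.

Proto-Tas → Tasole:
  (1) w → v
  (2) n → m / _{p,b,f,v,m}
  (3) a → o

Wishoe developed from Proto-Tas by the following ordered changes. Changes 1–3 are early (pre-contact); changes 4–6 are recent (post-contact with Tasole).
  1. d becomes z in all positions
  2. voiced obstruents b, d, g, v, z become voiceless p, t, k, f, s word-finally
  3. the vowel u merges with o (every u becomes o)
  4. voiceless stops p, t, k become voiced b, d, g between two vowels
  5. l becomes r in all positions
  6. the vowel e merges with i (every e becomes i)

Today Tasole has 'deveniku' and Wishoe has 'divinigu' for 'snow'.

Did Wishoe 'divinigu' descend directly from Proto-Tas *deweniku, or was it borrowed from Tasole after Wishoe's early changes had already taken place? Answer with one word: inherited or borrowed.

borrowed

If inherited, *deweniku would pass through all of Wishoe's changes:
Wishoe: *deweniku
  deweniku → zeweniku   [unconditioned shift]
  zeweniku (rule 2 does not apply)
  zeweniku → zeweniko   [vowel merger]
  zeweniko → zewenigo   [intervocalic voicing]
  zewenigo (rule 5 does not apply)
  zewenigo → ziwinigo   [vowel merger]
  giving Wishoe ziwinigo.
If borrowed from Tasole 'deveniku' after the early changes, it would undergo only the recent ones:
  rule 4 (intervocalic voicing): deveniku → devenigu
  rule 5 (unconditioned shift): no change (devenigu)
  rule 6 (vowel merger): devenigu → divinigu
  ⇒ as a loan: divinigu
Wishoe 'divinigu' matches the loan outcome 'divinigu', not the inherited 'ziwinigo' — it skipped the early Wishoe changes, so it was borrowed from Tasole.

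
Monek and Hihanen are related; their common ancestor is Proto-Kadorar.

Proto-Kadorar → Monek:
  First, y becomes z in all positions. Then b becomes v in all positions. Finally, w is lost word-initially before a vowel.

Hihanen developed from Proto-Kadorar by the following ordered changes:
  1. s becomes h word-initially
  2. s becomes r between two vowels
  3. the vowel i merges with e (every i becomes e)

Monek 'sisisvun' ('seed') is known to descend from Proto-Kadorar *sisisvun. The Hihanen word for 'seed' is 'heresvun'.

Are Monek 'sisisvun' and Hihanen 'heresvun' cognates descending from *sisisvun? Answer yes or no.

yes

Derive the expected Hihanen reflex of *sisisvun:
Hihanen: *sisisvun
  sisisvun → hisisvun   [debuccalisation]
  hisisvun → hirisvun   [rhotacism]
  hirisvun → heresvun   [vowel merger]
  giving Hihanen heresvun.
Hihanen 'heresvun' matches the regular reflex exactly, so the pair is cognate.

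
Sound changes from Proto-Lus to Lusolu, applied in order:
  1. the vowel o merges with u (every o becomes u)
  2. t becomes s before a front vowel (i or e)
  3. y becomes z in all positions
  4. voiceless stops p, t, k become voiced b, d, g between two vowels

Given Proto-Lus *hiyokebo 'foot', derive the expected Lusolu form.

Lusolu: start from *hiyokebo.
  rule 1 (vowel merger): hiyokebo → hiyukebu
  rule 2: no change — hiyukebu
  rule 3 (unconditioned shift): hiyukebu → hizukebu
  rule 4 (intervocalic voicing): hizukebu → hizugebu
  ⇒ Lusolu hizugebu

hizugebu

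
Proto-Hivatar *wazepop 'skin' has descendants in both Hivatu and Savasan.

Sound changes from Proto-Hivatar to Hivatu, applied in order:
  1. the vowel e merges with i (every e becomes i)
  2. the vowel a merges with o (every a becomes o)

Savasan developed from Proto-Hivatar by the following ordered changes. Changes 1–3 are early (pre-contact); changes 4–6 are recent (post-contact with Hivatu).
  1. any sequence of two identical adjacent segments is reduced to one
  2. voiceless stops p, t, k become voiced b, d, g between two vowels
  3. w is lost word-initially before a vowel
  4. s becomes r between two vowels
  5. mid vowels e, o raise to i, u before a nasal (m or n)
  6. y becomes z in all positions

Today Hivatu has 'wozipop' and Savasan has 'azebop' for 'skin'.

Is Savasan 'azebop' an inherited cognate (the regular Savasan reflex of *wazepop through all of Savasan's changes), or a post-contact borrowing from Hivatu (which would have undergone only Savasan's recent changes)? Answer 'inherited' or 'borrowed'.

If inherited, *wazepop would pass through all of Savasan's changes:
Savasan: *wazepop
  wazepop (rule 1 does not apply)
  wazepop → wazebop   [intervocalic voicing]
  wazebop → azebop   [glide loss]
  azebop (rule 4 does not apply)
  azebop (rule 5 does not apply)
  azebop (rule 6 does not apply)
  giving Savasan azebop.
If borrowed from Hivatu 'wozipop' after the early changes, it would undergo only the recent ones:
  rule 4 (rhotacism): no change (wozipop)
  rule 5 (pre-nasal raising): no change (wozipop)
  rule 6 (unconditioned shift): no change (wozipop)
  ⇒ as a loan: wozipop
Savasan 'azebop' matches the inherited outcome exactly, so it is an inherited cognate, not a loan.

inherited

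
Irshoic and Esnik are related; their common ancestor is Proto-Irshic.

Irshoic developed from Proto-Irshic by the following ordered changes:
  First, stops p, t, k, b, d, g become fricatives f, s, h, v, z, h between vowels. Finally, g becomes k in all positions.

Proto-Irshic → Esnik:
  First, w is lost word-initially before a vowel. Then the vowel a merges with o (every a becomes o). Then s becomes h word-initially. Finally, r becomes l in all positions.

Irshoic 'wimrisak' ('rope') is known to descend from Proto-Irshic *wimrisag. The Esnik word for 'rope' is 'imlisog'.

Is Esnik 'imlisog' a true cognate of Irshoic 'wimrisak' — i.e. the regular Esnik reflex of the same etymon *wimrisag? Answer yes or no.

yes

Derive the expected Esnik reflex of *wimrisag:
Esnik: *wimrisag
  wimrisag → imrisag   [glide loss]
  imrisag → imrisog   [vowel merger]
  imrisog (rule 3 does not apply)
  imrisog → imlisog   [unconditioned shift]
  giving Esnik imlisog.
Esnik 'imlisog' matches the regular reflex exactly, so the pair is cognate.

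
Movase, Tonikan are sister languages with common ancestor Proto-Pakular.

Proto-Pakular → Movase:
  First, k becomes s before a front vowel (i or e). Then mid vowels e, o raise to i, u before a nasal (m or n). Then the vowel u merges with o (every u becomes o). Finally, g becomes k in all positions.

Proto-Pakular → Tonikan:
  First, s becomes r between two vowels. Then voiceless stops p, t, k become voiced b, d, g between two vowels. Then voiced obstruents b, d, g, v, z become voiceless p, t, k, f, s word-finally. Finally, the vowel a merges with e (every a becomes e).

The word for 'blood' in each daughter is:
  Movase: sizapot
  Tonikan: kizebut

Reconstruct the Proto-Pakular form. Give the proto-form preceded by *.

*kizaput

Position 6: Movase has o, Tonikan has u. Tonikan preserves u here (none of its changes turn any other segment into u), so the proto-segment is *u.
Position 4: Movase has a, Tonikan has e. Movase preserves a here (none of its changes turn any other segment into a), so the proto-segment is *a.
Position 5: Movase has p, Tonikan has b. Movase preserves p here (none of its changes turn any other segment into p), so the proto-segment is *p.
Continuing position by position gives *kizaput; check it forward:
Movase: *kizaput > sizaput > sizapot  (by palatalisation, vowel merger)
Tonikan: start from *kizaput.
  rule 1: no change — kizaput
  rule 2 (intervocalic voicing): kizaput → kizabut
  rule 3: no change — kizabut
  rule 4 (vowel merger): kizabut → kizebut
  ⇒ Tonikan kizebut
Only *kizaput yields all of Movase sizapot, Tonikan kizebut.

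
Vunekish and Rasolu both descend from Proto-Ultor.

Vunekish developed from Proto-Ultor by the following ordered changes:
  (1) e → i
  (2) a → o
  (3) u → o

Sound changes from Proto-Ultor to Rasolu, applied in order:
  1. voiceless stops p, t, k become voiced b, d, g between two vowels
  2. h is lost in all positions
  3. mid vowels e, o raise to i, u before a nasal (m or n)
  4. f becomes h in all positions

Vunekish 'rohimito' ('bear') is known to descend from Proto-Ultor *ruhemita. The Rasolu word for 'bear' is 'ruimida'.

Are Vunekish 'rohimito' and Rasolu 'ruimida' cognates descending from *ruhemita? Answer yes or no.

yes

Derive the expected Rasolu reflex of *ruhemita:
Rasolu: *ruhemita > ruhemida > ruemida > ruimida  (by intervocalic voicing, h-loss, pre-nasal raising)
Rasolu 'ruimida' matches the regular reflex exactly, so the pair is cognate.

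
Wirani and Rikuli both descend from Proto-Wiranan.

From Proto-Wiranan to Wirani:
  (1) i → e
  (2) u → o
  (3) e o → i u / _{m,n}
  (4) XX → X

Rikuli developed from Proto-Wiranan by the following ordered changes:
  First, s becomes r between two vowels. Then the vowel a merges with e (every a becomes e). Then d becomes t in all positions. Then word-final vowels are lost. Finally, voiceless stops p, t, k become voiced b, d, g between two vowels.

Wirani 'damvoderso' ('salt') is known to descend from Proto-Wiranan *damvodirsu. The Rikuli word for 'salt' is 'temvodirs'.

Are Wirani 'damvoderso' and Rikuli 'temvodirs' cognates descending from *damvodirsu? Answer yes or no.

yes

Derive the expected Rikuli reflex of *damvodirsu:
Rikuli: *damvodirsu > demvodirsu > temvotirsu > temvotirs > temvodirs  (by vowel merger, unconditioned shift, apocope, intervocalic voicing)
Rikuli 'temvodirs' matches the regular reflex exactly, so the pair is cognate.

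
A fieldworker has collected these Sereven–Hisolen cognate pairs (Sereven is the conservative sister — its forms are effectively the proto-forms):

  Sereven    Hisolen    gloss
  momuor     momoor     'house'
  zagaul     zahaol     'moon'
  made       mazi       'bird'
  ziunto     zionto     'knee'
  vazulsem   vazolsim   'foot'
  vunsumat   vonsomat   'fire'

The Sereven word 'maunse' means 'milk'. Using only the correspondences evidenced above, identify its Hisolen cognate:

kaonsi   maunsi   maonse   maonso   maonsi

maonsi

ziunto ~ zionto — Sereven u corresponds to Hisolen o after a vowel, before a nasal.
made ~ mazi — Sereven e corresponds to Hisolen i word-finally.
Applying these to Sereven 'maunse':
  maunse → maonse   (u→o after a vowel, before a nasal)
  maonse → maonsi   (e→i word-finally)
So the Hisolen cognate is 'maonsi'.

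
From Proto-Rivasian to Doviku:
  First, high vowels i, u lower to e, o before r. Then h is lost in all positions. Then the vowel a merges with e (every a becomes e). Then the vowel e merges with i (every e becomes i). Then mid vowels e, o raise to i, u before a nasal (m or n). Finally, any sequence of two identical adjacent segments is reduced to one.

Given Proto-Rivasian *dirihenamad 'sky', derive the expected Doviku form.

Doviku: *dirihenamad > derihenamad > derienamad > derienemed > diriinimid > dirinimid  (by pre-rhotic lowering, h-loss, vowel merger, vowel merger, degemination)

dirinimid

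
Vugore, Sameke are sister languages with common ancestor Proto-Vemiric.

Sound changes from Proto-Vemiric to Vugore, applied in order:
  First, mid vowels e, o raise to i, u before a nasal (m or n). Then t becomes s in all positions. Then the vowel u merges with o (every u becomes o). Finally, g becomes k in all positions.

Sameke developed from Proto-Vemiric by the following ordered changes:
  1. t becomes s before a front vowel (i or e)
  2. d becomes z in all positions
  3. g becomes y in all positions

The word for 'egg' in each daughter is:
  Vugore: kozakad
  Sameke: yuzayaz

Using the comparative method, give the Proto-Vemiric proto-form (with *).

Position 2: Vugore has o, Sameke has u. Sameke preserves u here (none of its changes turn any other segment into u), so the proto-segment is *u.
Position 5: Vugore has k, Sameke has y. Taking the neighbouring segments as reconstructed: Vugore k could go back to *k or *g; Sameke y could go back to *g or *y — the one source consistent with every daughter is *g.
Continuing position by position gives *guzagad; check it forward:
Vugore: start from *guzagad.
  rule 1: no change — guzagad
  rule 2: no change — guzagad
  rule 3 (vowel merger): guzagad → gozagad
  rule 4 (unconditioned shift): gozagad → kozakad
  ⇒ Vugore kozakad
Sameke: *guzagad > guzagaz > yuzayaz  (by unconditioned shift, unconditioned shift)
No other proto-form is consistent with every reflex, so the reconstruction is *guzagad.

*guzagad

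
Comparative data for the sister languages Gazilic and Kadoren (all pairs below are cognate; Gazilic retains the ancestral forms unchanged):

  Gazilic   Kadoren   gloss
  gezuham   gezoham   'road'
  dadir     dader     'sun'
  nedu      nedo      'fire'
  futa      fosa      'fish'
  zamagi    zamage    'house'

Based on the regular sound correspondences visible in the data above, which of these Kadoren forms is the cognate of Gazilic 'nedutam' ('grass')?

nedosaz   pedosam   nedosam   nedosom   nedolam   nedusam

gezuham ~ gezoham, futa ~ fosa — Gazilic u corresponds to Kadoren o after a consonant, before a consonant other than r, m, n, p, b, f, v.
futa ~ fosa — Gazilic t corresponds to Kadoren s between vowels (before a back vowel).
Applying these to Gazilic 'nedutam':
  nedutam → nedotam   (u→o after a consonant, before a consonant other than r, m, n, p, b, f, v)
  nedotam → nedosam   (t→s between vowels (before a back vowel))
So the Kadoren cognate is 'nedosam'.

nedosam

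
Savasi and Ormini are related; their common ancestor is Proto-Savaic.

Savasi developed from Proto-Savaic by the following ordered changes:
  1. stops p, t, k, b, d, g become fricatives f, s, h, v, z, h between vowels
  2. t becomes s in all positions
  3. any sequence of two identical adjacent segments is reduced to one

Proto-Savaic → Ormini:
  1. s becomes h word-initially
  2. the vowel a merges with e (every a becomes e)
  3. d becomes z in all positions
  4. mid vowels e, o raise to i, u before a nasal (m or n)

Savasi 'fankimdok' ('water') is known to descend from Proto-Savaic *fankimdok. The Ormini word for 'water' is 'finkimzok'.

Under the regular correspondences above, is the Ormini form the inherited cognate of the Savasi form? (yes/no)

yes

Derive the expected Ormini reflex of *fankimdok:
Ormini: start from *fankimdok.
  rule 1: no change — fankimdok
  rule 2 (vowel merger): fankimdok → fenkimdok
  rule 3 (unconditioned shift): fenkimdok → fenkimzok
  rule 4 (pre-nasal raising): fenkimzok → finkimzok
  ⇒ Ormini finkimzok
Ormini 'finkimzok' matches the regular reflex exactly, so the pair is cognate.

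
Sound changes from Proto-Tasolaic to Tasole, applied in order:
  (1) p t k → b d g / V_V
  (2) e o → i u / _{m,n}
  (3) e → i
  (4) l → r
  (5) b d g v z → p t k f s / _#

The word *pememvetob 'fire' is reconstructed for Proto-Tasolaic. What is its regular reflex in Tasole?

Tasole: start from *pememvetob.
  rule 1 (intervocalic voicing): pememvetob → pememvedob
  rule 2 (pre-nasal raising): pememvedob → pimimvedob
  rule 3 (vowel merger): pimimvedob → pimimvidob
  rule 4: no change — pimimvidob
  rule 5 (final devoicing): pimimvidob → pimimvidop
  ⇒ Tasole pimimvidop

pimimvidop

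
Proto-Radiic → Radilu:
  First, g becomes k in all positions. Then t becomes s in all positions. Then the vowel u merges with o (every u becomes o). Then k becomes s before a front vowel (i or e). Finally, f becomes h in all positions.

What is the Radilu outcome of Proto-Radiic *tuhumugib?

sohomosib

Radilu: *tuhumugib
  tuhumugib → tuhumukib   [unconditioned shift]
  tuhumukib → suhumukib   [unconditioned shift]
  suhumukib → sohomokib   [vowel merger]
  sohomokib → sohomosib   [palatalisation]
  sohomosib (rule 5 does not apply)
  giving Radilu sohomosib.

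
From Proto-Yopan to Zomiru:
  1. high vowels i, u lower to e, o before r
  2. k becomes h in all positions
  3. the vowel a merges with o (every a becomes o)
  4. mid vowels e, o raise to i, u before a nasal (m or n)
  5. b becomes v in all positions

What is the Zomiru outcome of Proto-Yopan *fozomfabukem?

fozumfovuhim

Zomiru: start from *fozomfabukem.
  rule 1: no change — fozomfabukem
  rule 2 (unconditioned shift): fozomfabukem → fozomfabuhem
  rule 3 (vowel merger): fozomfabuhem → fozomfobuhem
  rule 4 (pre-nasal raising): fozomfobuhem → fozumfobuhim
  rule 5 (unconditioned shift): fozumfobuhim → fozumfovuhim
  ⇒ Zomiru fozumfovuhim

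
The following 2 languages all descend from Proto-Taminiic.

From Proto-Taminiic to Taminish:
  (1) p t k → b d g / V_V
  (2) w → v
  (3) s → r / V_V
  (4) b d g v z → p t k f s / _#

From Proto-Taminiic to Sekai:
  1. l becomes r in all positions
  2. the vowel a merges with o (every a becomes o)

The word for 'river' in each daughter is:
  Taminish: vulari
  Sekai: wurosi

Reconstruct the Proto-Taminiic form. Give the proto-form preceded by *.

Position 3: Taminish has l, Sekai has r. Taminish preserves l here (none of its changes turn any other segment into l), so the proto-segment is *l.
Position 5: Taminish has r, Sekai has s. Sekai preserves s here (none of its changes turn any other segment into s), so the proto-segment is *s.
Position 1: Taminish has v, Sekai has w. Sekai preserves w here (none of its changes turn any other segment into w), so the proto-segment is *w.
Verify the candidate proto-form against each daughter:
Taminish: *wulasi
  wulasi (rule 1 does not apply)
  wulasi → vulasi   [unconditioned shift]
  vulasi → vulari   [rhotacism]
  vulari (rule 4 does not apply)
  giving Taminish vulari.
Sekai: start from *wulasi.
  rule 1 (unconditioned shift): wulasi → wurasi
  rule 2 (vowel merger): wurasi → wurosi
  ⇒ Sekai wurosi
No other proto-form is consistent with every reflex, so the reconstruction is *wulasi.

*wulasi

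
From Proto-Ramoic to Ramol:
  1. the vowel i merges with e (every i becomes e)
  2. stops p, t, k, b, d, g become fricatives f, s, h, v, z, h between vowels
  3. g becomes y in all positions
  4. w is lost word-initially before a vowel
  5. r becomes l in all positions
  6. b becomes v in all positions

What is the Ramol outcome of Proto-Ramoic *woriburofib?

Ramol: start from *woriburofib.
  rule 1 (vowel merger): woriburofib → woreburofeb
  rule 2 (intervocalic lenition): woreburofeb → worevurofeb
  rule 3: no change — worevurofeb
  rule 4 (glide loss): worevurofeb → orevurofeb
  rule 5 (unconditioned shift): orevurofeb → olevulofeb
  rule 6 (unconditioned shift): olevulofeb → olevulofev
  ⇒ Ramol olevulofev

olevulofev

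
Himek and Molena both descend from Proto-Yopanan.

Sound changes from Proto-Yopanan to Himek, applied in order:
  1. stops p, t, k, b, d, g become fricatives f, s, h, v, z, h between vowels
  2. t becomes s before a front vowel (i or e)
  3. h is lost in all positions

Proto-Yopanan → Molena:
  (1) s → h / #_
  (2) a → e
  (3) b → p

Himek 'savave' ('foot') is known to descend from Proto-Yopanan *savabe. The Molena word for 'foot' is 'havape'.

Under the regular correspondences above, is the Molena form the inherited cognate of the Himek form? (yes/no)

no

Derive the expected Molena reflex of *savabe:
Molena: *savabe > havabe > hevebe > hevepe  (by debuccalisation, vowel merger, unconditioned shift)
The regular Molena reflex would be 'hevepe', but the attested form is 'havape'. The correspondence is irregular, so they are not cognates (the Molena form has a different source).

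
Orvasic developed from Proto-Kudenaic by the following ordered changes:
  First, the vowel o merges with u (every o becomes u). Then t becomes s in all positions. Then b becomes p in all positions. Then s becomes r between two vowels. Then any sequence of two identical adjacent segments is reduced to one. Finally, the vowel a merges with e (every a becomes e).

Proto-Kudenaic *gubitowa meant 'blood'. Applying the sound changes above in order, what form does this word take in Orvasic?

gupiruwe

Orvasic: *gubitowa > gubituwa > gubisuwa > gupisuwa > gupiruwa > gupiruwe  (by vowel merger, unconditioned shift, unconditioned shift, rhotacism, vowel merger)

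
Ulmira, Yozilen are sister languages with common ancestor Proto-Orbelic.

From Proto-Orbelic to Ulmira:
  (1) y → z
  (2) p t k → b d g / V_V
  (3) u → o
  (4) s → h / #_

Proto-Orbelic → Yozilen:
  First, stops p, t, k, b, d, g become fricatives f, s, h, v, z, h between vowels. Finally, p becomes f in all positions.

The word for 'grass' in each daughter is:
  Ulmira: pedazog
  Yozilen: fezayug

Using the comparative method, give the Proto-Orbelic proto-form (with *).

Position 1: Ulmira has p, Yozilen has f. Ulmira preserves p here (none of its changes turn any other segment into p), so the proto-segment is *p.
Position 5: Ulmira has z, Yozilen has y. Yozilen preserves y here (none of its changes turn any other segment into y), so the proto-segment is *y.
Continuing position by position gives *pedayug; check it forward:
Ulmira: start from *pedayug.
  rule 1 (unconditioned shift): pedayug → pedazug
  rule 2: no change — pedazug
  rule 3 (vowel merger): pedazug → pedazog
  rule 4: no change — pedazog
  ⇒ Ulmira pedazog
Yozilen: start from *pedayug.
  rule 1 (intervocalic lenition): pedayug → pezayug
  rule 2 (unconditioned shift): pezayug → fezayug
  ⇒ Yozilen fezayug
No other proto-form is consistent with every reflex, so the reconstruction is *pedayug.

*pedayug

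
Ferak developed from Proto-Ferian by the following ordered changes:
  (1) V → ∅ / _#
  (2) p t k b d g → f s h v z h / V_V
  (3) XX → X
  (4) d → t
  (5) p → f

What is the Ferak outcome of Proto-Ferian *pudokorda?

fuzohort

Ferak: *pudokorda
  pudokorda → pudokord   [apocope]
  pudokord → puzohord   [intervocalic lenition]
  puzohord (rule 3 does not apply)
  puzohord → puzohort   [unconditioned shift]
  puzohort → fuzohort   [unconditioned shift]
  giving Ferak fuzohort.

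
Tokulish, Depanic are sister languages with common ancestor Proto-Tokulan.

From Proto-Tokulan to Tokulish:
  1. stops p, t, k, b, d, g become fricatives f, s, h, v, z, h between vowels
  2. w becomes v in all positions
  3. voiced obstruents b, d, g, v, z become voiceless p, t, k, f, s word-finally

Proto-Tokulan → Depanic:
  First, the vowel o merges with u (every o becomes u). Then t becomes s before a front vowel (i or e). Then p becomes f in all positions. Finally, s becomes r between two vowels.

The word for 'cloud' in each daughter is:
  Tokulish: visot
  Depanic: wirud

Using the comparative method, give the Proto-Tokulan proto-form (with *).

*wisod

Position 3: Tokulish has s, Depanic has r. Taking the neighbouring segments as reconstructed: Tokulish s could go back to *t or *s; Depanic r could go back to *s or *r — the one source consistent with every daughter is *s.
Position 5: Tokulish has t, Depanic has d. Depanic preserves d here (none of its changes turn any other segment into d), so the proto-segment is *d.
This points to *wisod. Verify forward in each daughter:
Tokulish: *wisod > visod > visot  (by unconditioned shift, final devoicing)
Depanic: *wisod
  wisod → wisud   [vowel merger]
  wisud (rule 2 does not apply)
  wisud (rule 3 does not apply)
  wisud → wirud   [rhotacism]
  giving Depanic wirud.
No other proto-form is consistent with every reflex, so the reconstruction is *wisod.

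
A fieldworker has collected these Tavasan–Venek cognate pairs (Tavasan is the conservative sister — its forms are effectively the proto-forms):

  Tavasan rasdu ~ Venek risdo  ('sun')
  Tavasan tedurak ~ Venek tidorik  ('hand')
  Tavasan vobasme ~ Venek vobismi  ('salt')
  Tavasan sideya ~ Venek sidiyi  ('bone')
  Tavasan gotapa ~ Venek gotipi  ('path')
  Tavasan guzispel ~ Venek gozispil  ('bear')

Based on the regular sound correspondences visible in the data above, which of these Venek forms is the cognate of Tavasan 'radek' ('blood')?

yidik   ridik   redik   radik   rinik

ridik

rasdu ~ risdo, tedurak ~ tidorik — Tavasan a corresponds to Venek i after a consonant, before a consonant other than r, m, n, p, b, f, v.
tedurak ~ tidorik, sideya ~ sidiyi — Tavasan e corresponds to Venek i after a consonant, before a consonant other than r, m, n, p, b, f, v.
Applying these to Tavasan 'radek':
  radek → ridek   (a→i after a consonant, before a consonant other than r, m, n, p, b, f, v)
  ridek → ridik   (e→i after a consonant, before a consonant other than r, m, n, p, b, f, v)
So the Venek cognate is 'ridik'.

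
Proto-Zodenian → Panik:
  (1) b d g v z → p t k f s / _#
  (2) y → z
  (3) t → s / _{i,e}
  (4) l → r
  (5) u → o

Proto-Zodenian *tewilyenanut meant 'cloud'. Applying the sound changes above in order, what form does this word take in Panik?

Panik: *tewilyenanut > tewilzenanut > sewilzenanut > sewirzenanut > sewirzenanot  (by unconditioned shift, palatalisation, unconditioned shift, vowel merger)

sewirzenanot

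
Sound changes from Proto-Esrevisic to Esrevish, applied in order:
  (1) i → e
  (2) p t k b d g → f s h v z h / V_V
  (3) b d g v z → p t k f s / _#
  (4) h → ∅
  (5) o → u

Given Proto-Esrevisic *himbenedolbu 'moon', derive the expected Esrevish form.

embenezulbu

Esrevish: start from *himbenedolbu.
  rule 1 (vowel merger): himbenedolbu → hembenedolbu
  rule 2 (intervocalic lenition): hembenedolbu → hembenezolbu
  rule 3: no change — hembenezolbu
  rule 4 (h-loss): hembenezolbu → embenezolbu
  rule 5 (vowel merger): embenezolbu → embenezulbu
  ⇒ Esrevish embenezulbu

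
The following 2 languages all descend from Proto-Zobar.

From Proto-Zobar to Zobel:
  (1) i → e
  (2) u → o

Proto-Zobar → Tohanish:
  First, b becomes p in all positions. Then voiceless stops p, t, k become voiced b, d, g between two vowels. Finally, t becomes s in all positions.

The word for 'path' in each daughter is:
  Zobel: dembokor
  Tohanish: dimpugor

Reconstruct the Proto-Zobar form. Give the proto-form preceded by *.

*dimbukor

Position 4: Zobel has b, Tohanish has p. Zobel preserves b here (none of its changes turn any other segment into b), so the proto-segment is *b.
Position 2: Zobel has e, Tohanish has i. Tohanish preserves i here (none of its changes turn any other segment into i), so the proto-segment is *i.
Verify the candidate proto-form against each daughter:
Zobel: start from *dimbukor.
  rule 1 (vowel merger): dimbukor → dembukor
  rule 2 (vowel merger): dembukor → dembokor
  ⇒ Zobel dembokor
Tohanish: start from *dimbukor.
  rule 1 (unconditioned shift): dimbukor → dimpukor
  rule 2 (intervocalic voicing): dimpukor → dimpugor
  rule 3: no change — dimpugor
  ⇒ Tohanish dimpugor
No other proto-form is consistent with every reflex, so the reconstruction is *dimbukor.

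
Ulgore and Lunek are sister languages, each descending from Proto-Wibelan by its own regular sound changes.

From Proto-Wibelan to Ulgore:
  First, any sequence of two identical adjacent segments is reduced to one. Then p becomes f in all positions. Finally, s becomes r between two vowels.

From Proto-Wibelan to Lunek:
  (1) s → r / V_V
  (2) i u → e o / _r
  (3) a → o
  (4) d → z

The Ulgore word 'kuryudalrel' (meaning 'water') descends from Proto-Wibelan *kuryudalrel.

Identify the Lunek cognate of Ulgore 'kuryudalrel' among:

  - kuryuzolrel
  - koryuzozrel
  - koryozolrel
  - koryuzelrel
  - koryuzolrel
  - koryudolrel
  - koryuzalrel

koryuzolrel

Lunek: *kuryudalrel
  kuryudalrel (rule 1 does not apply)
  kuryudalrel → koryudalrel   [pre-rhotic lowering]
  koryudalrel → koryudolrel   [vowel merger]
  koryudolrel → koryuzolrel   [unconditioned shift]
  giving Lunek koryuzolrel.
Among the options, 'koryuzolrel' alone shows every Lunek change applied in order.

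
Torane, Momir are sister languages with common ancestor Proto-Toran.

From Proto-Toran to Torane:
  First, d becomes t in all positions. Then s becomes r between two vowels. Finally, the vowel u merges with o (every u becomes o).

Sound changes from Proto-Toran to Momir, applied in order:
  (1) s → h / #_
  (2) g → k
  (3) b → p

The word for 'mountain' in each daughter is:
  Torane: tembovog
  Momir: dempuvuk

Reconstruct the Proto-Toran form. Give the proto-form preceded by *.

Position 4: Torane has b, Momir has p. Torane preserves b here (none of its changes turn any other segment into b), so the proto-segment is *b.
Position 5: Torane has o, Momir has u. Momir preserves u here (none of its changes turn any other segment into u), so the proto-segment is *u.
Position 1: Torane has t, Momir has d. Momir preserves d here (none of its changes turn any other segment into d), so the proto-segment is *d.
Verify the candidate proto-form against each daughter:
Torane: *dembuvug > tembuvug > tembovog  (by unconditioned shift, vowel merger)
Momir: start from *dembuvug.
  rule 1: no change — dembuvug
  rule 2 (unconditioned shift): dembuvug → dembuvuk
  rule 3 (unconditioned shift): dembuvuk → dempuvuk
  ⇒ Momir dempuvuk
No other proto-form is consistent with every reflex, so the reconstruction is *dembuvug.

*dembuvug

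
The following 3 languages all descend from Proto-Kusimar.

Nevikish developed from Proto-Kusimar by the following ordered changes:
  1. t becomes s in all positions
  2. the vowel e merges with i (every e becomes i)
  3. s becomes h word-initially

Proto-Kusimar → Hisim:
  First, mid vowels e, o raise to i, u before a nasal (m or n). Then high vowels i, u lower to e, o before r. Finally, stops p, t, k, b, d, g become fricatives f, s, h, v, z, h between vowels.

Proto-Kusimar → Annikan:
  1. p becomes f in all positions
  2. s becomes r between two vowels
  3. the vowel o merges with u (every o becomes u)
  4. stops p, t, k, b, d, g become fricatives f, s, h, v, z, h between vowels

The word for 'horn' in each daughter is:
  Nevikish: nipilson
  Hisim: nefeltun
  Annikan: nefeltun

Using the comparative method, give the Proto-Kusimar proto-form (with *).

*nepelton

Position 4: Nevikish has i, Hisim has e, Annikan has e. Annikan preserves e here (none of its changes turn any other segment into e), so the proto-segment is *e.
Position 3: Nevikish has p, Hisim has f, Annikan has f. Nevikish preserves p here (none of its changes turn any other segment into p), so the proto-segment is *p.
Position 7: Nevikish has o, Hisim has u, Annikan has u. Nevikish preserves o here (none of its changes turn any other segment into o), so the proto-segment is *o.
Continuing position by position gives *nepelton; check it forward:
Nevikish: *nepelton > nepelson > nipilson  (by unconditioned shift, vowel merger)
Hisim: start from *nepelton.
  rule 1 (pre-nasal raising): nepelton → nepeltun
  rule 2: no change — nepeltun
  rule 3 (intervocalic lenition): nepeltun → nefeltun
  ⇒ Hisim nefeltun
Annikan: start from *nepelton.
  rule 1 (unconditioned shift): nepelton → nefelton
  rule 2: no change — nefelton
  rule 3 (vowel merger): nefelton → nefeltun
  rule 4: no change — nefeltun
  ⇒ Annikan nefeltun
Only *nepelton yields all of Nevikish nipilson, Hisim nefeltun, Annikan nefeltun.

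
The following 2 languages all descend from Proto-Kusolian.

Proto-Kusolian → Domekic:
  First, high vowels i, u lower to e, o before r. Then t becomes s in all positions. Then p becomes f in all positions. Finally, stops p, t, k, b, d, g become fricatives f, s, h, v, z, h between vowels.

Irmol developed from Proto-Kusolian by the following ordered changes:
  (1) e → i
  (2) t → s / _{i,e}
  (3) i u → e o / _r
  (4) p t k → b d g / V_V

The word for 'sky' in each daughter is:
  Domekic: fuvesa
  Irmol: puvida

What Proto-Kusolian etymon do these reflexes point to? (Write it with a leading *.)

*puveta

Position 5: Domekic has s, Irmol has d. Taking the neighbouring segments as reconstructed: Domekic s could go back to *t or *s; Irmol d could go back to *t or *d — the one source consistent with every daughter is *t.
Position 4: Domekic has e, Irmol has i. Taking the neighbouring segments as reconstructed: Domekic e can only go back to *e; Irmol i could go back to *e or *i — the one source consistent with every daughter is *e.
This points to *puveta. Verify forward in each daughter:
Domekic: start from *puveta.
  rule 1: no change — puveta
  rule 2 (unconditioned shift): puveta → puvesa
  rule 3 (unconditioned shift): puvesa → fuvesa
  rule 4: no change — fuvesa
  ⇒ Domekic fuvesa
Irmol: *puveta
  puveta → puvita   [vowel merger]
  puvita (rule 2 does not apply)
  puvita (rule 3 does not apply)
  puvita → puvida   [intervocalic voicing]
  giving Irmol puvida.
No other proto-form is consistent with every reflex, so the reconstruction is *puveta.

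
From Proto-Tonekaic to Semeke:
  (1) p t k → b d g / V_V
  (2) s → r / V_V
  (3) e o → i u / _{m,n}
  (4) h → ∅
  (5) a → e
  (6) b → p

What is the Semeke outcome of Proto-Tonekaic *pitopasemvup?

Semeke: *pitopasemvup > pidobasemvup > pidobaremvup > pidobarimvup > pidoberimvup > pidoperimvup  (by intervocalic voicing, rhotacism, pre-nasal raising, vowel merger, unconditioned shift)

pidoperimvup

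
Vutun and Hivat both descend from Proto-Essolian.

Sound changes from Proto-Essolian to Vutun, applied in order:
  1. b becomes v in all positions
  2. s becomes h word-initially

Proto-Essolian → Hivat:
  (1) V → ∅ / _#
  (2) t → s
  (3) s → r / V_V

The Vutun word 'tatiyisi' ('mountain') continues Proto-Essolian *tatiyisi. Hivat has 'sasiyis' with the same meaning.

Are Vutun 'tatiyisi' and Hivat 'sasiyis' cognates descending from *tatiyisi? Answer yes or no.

no

Derive the expected Hivat reflex of *tatiyisi:
Hivat: start from *tatiyisi.
  rule 1 (apocope): tatiyisi → tatiyis
  rule 2 (unconditioned shift): tatiyis → sasiyis
  rule 3 (rhotacism): sasiyis → sariyis
  ⇒ Hivat sariyis
The regular Hivat reflex would be 'sariyis', but the attested form is 'sasiyis'. The correspondence is irregular, so they are not cognates (the Hivat form has a different source).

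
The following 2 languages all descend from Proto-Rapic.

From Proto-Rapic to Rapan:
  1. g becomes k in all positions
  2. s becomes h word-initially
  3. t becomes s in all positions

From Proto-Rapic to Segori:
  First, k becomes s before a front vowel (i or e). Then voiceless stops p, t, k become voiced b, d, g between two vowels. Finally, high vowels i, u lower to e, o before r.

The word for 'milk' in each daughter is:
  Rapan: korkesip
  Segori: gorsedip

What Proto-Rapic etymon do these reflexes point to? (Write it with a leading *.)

Position 6: Rapan has s, Segori has d. Taking the neighbouring segments as reconstructed: Rapan s could go back to *t or *s; Segori d could go back to *t or *d — the one source consistent with every daughter is *t.
Position 1: Rapan has k, Segori has g. Taking the neighbouring segments as reconstructed: Rapan k could go back to *k or *g; Segori g can only go back to *g — the one source consistent with every daughter is *g.
Verify the candidate proto-form against each daughter:
Rapan: *gorketip
  gorketip → korketip   [unconditioned shift]
  korketip (rule 2 does not apply)
  korketip → korkesip   [unconditioned shift]
  giving Rapan korkesip.
Segori: *gorketip > gorsetip > gorsedip  (by palatalisation, intervocalic voicing)
No other proto-form is consistent with every reflex, so the reconstruction is *gorketip.

*gorketip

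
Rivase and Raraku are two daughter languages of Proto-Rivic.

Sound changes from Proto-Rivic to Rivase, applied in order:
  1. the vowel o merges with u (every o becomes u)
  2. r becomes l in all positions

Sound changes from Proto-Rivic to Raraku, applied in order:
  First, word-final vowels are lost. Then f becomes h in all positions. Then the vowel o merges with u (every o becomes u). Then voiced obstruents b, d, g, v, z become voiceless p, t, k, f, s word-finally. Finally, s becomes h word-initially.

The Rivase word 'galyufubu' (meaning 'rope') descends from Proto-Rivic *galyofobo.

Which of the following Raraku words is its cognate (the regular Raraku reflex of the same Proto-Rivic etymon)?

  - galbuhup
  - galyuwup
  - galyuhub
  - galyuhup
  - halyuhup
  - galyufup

galyuhup

Raraku: start from *galyofobo.
  rule 1 (apocope): galyofobo → galyofob
  rule 2 (unconditioned shift): galyofob → galyohob
  rule 3 (vowel merger): galyohob → galyuhub
  rule 4 (final devoicing): galyuhub → galyuhup
  rule 5: no change — galyuhup
  ⇒ Raraku galyuhup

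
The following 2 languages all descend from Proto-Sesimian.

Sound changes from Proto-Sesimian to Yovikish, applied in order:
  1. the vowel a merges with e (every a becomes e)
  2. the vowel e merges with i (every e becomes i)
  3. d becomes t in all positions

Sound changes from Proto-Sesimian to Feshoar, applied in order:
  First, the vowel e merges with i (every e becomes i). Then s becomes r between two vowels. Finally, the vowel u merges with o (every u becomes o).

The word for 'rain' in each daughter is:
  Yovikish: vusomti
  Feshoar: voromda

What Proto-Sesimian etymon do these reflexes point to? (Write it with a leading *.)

Position 2: Yovikish has u, Feshoar has o. Yovikish preserves u here (none of its changes turn any other segment into u), so the proto-segment is *u.
Position 3: Yovikish has s, Feshoar has r. Yovikish preserves s here (none of its changes turn any other segment into s), so the proto-segment is *s.
Verify the candidate proto-form against each daughter:
Yovikish: *vusomda
  vusomda → vusomde   [vowel merger]
  vusomde → vusomdi   [vowel merger]
  vusomdi → vusomti   [unconditioned shift]
  giving Yovikish vusomti.
Feshoar: *vusomda > vuromda > voromda  (by rhotacism, vowel merger)
No other proto-form is consistent with every reflex, so the reconstruction is *vusomda.

*vusomda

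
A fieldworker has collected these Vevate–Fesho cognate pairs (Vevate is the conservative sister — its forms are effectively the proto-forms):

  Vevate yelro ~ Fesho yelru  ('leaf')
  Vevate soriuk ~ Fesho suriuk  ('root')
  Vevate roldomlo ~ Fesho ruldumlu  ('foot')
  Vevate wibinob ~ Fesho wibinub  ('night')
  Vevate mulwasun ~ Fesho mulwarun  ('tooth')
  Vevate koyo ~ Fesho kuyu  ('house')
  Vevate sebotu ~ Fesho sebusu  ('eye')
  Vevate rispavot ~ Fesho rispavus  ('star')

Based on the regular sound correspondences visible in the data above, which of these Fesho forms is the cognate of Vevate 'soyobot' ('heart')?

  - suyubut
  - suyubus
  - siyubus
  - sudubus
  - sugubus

roldomlo ~ ruldumlu, koyo ~ kuyu — Vevate o corresponds to Fesho u after a consonant, before a consonant other than r, m, n, p, b, f, v.
wibinob ~ wibinub — Vevate o corresponds to Fesho u after a consonant, before a labial obstruent.
rispavot ~ rispavus — Vevate t corresponds to Fesho s word-finally.
Applying these to Vevate 'soyobot':
  soyobot → suyobot   (o→u after a consonant, before a consonant other than r, m, n, p, b, f, v)
  suyobot → suyubot   (o→u after a consonant, before a labial obstruent)
  suyubot → suyubut   (o→u after a consonant, before a consonant other than r, m, n, p, b, f, v)
  suyubut → suyubus   (t→s word-finally)
So the Fesho cognate is 'suyubus'.

suyubus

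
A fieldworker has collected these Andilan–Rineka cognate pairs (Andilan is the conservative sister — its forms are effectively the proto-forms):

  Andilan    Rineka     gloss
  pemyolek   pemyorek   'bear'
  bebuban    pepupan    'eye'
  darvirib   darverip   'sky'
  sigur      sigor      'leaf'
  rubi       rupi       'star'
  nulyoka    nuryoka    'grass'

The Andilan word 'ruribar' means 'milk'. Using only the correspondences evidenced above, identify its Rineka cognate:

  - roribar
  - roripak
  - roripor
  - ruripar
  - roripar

roripar

sigur ~ sigor — Andilan u corresponds to Rineka o after a consonant, before r.
bebuban ~ pepupan — Andilan b corresponds to Rineka p between vowels (before a back vowel).
Applying these to Andilan 'ruribar':
  ruribar → roribar   (u→o after a consonant, before r)
  roribar → roripar   (b→p between vowels (before a back vowel))
So the Rineka cognate is 'roripar'.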